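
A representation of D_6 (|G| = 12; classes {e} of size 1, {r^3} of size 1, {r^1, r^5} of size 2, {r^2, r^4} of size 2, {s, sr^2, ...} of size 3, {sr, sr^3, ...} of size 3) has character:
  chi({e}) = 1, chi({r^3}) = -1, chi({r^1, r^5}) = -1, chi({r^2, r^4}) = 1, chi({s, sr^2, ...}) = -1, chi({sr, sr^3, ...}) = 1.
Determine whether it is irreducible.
Irreducible: <chi, chi> = 1.

<chi, chi> = (1/|G|) sum_C |C| * |chi(C)|^2 = (1/12)[1*|1|^2 + 1*|-1|^2 + 2*|-1|^2 + 2*|1|^2 + 3*|-1|^2 + 3*|1|^2]
  = (1/12)[(1) + (1) + (2) + (2) + (3) + (3)] = 12/12 = 1.
A character is irreducible iff <chi, chi> = 1, so this representation is irreducible.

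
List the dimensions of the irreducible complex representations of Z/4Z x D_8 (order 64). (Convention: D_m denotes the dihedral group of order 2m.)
Dimensions: 1, 1, 1, 1, 1, 1, 1, 1, 1, 1, 1, 1, 1, 1, 1, 1, 2, 2, 2, 2, 2, 2, 2, 2, 2, 2, 2, 2

Derivation: There are 28 irreducibles (= number of conjugacy classes). Their dimensions d_i satisfy sum d_i^2 = |G| = 64: 1 + 1 + 1 + 1 + 1 + 1 + 1 + 1 + 1 + 1 + 1 + 1 + 1 + 1 + 1 + 1 + 4 + 4 + 4 + 4 + 4 + 4 + 4 + 4 + 4 + 4 + 4 + 4 = 64. (For the product with Z/4Z: each of the 4 1-dim characters of Z/4Z tensors with each irrep of D_8, giving 4 copies of each D_8-dimension.)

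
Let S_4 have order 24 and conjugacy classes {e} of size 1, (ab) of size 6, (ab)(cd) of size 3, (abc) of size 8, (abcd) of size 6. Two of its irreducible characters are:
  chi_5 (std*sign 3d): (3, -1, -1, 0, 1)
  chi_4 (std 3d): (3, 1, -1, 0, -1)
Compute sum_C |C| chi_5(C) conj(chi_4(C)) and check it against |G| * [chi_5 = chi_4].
Sum = 0; so <chi_5, chi_4> = 0 (distinct irreducibles are orthogonal).

Solution. Compute term by term over conjugacy classes (|C| * chi_5(C) * conj(chi_4(C))):
  1*(3)*conj(3) + 6*(-1)*conj(1) + 3*(-1)*conj(-1) + 8*(0)*conj(0) + 6*(1)*conj(-1)
  = (9) + (-6) + (3) + (0) + (-6)
  = 0.
Dividing by |G| = 24 gives 0/24 = 0, matching the row-orthogonality relation <chi_5, chi_4> = [chi_5 = chi_4].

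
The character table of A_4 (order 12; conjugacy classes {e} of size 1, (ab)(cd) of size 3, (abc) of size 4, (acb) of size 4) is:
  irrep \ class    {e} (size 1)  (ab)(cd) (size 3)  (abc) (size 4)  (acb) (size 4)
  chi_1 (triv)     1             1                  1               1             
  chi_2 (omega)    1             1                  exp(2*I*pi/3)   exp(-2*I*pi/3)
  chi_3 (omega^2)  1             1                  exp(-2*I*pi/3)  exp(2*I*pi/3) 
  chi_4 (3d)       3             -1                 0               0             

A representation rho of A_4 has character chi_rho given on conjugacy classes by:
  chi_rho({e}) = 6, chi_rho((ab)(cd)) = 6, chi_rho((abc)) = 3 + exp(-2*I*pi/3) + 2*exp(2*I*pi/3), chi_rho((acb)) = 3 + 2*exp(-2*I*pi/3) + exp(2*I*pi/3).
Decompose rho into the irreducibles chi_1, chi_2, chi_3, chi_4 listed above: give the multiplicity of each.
Multiplicities: chi_1: 3, chi_2: 2, chi_3: 1, chi_4: 0.

Derivation: Use <chi_rho, chi> = (1/|G|) sum_C |C| * chi_rho(C) * conj(chi(C)) with |G| = 12 for each irreducible chi in the table:
  <chi_rho, chi_1> = (1/12)[1*(6)*conj(1) + 3*(6)*conj(1) + 4*(3 + exp(-2*I*pi/3) + 2*exp(2*I*pi/3))*conj(1) + 4*(3 + 2*exp(-2*I*pi/3) + exp(2*I*pi/3))*conj(1)]
      = (1/12)[(6) + (18) + (12 + 4*exp(-2*I*pi/3) + 8*exp(2*I*pi/3)) + (12 + 8*exp(-2*I*pi/3) + 4*exp(2*I*pi/3))] = 36/12 = 3
  <chi_rho, chi_2> = (1/12)[1*(6)*conj(1) + 3*(6)*conj(1) + 4*(3 + exp(-2*I*pi/3) + 2*exp(2*I*pi/3))*conj(exp(2*I*pi/3)) + 4*(3 + 2*exp(-2*I*pi/3) + exp(2*I*pi/3))*conj(exp(-2*I*pi/3))]
      = (1/12)[(6) + (18) + (8 + 12*exp(-2*I*pi/3) + 4*exp(2*I*pi/3)) + (8 + 4*exp(-2*I*pi/3) + 12*exp(2*I*pi/3))] = 24/12 = 2
  <chi_rho, chi_3> = (1/12)[1*(6)*conj(1) + 3*(6)*conj(1) + 4*(3 + exp(-2*I*pi/3) + 2*exp(2*I*pi/3))*conj(exp(-2*I*pi/3)) + 4*(3 + 2*exp(-2*I*pi/3) + exp(2*I*pi/3))*conj(exp(2*I*pi/3))]
      = (1/12)[(6) + (18) + (4 + 8*exp(-2*I*pi/3) + 12*exp(2*I*pi/3)) + (4 + 12*exp(-2*I*pi/3) + 8*exp(2*I*pi/3))] = 12/12 = 1
  <chi_rho, chi_4> = (1/12)[1*(6)*conj(3) + 3*(6)*conj(-1) + 4*(3 + exp(-2*I*pi/3) + 2*exp(2*I*pi/3))*conj(0) + 4*(3 + 2*exp(-2*I*pi/3) + exp(2*I*pi/3))*conj(0)]
      = (1/12)[(18) + (-18) + (0) + (0)] = 0/12 = 0
(Exp terms are combined using exp(i*s)*conj(exp(i*t)) = exp(i*(s-t)), and sums of them are collapsed using the identity that for every m > 1 the m distinct m-th roots of unity sum to 0, e.g. 1 + exp(2*I*pi/3) + exp(-2*I*pi/3) = 0.)
Dimension check: dim(rho) = sum (mult * dim) = 3*1 + 2*1 + 1*1 + 0*3 = 6 = chi_rho(e) = 6.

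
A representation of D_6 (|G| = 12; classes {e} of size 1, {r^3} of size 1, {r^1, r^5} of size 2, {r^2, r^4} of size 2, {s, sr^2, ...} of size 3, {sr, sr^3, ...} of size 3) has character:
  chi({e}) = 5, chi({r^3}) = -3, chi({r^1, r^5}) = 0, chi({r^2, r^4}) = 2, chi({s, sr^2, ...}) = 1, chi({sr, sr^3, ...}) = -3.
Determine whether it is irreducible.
Not irreducible (reducible): <chi, chi> = 6 > 1.

<chi, chi> = (1/|G|) sum_C |C| * |chi(C)|^2 = (1/12)[1*|5|^2 + 1*|-3|^2 + 2*|0|^2 + 2*|2|^2 + 3*|1|^2 + 3*|-3|^2]
  = (1/12)[(25) + (9) + (0) + (8) + (3) + (27)] = 72/12 = 6.
A character is irreducible iff <chi, chi> = 1, so this representation is reducible.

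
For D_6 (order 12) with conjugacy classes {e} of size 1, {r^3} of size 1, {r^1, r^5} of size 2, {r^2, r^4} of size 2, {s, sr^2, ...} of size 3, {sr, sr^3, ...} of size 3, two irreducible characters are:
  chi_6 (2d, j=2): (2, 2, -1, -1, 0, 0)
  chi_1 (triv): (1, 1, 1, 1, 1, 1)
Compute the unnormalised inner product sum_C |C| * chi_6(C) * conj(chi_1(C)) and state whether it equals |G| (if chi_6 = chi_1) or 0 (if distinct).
Sum = 0; so <chi_6, chi_1> = 0 (distinct irreducibles are orthogonal).

Explanation: Compute term by term over conjugacy classes (|C| * chi_6(C) * conj(chi_1(C))):
  1*(2)*conj(1) + 1*(2)*conj(1) + 2*(-1)*conj(1) + 2*(-1)*conj(1) + 3*(0)*conj(1) + 3*(0)*conj(1)
  = (2) + (2) + (-2) + (-2) + (0) + (0)
  = 0.
Dividing by |G| = 12 gives 0/12 = 0, matching the row-orthogonality relation <chi_6, chi_1> = [chi_6 = chi_1].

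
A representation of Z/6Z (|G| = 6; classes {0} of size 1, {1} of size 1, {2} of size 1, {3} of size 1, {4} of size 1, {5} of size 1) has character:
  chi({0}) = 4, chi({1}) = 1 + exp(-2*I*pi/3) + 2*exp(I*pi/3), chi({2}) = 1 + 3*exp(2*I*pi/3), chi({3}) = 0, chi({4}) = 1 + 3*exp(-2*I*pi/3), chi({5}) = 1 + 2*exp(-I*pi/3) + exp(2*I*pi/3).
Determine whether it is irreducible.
Not irreducible (reducible): <chi, chi> = 6 > 1.

Working: <chi, chi> = (1/|G|) sum_C |C| * |chi(C)|^2 = (1/6)[1*|4|^2 + 1*|1 + exp(-2*I*pi/3) + 2*exp(I*pi/3)|^2 + 1*|1 + 3*exp(2*I*pi/3)|^2 + 1*|0|^2 + 1*|1 + 3*exp(-2*I*pi/3)|^2 + 1*|1 + 2*exp(-I*pi/3) + exp(2*I*pi/3)|^2]
  = (1/6)[(16) + (3) + (7) + (0) + (7) + (3)] = 36/6 = 6.
(Exp terms are combined using exp(i*s)*conj(exp(i*t)) = exp(i*(s-t)), and sums of them are collapsed using the identity that for every m > 1 the m distinct m-th roots of unity sum to 0, e.g. 1 + exp(2*I*pi/3) + exp(-2*I*pi/3) = 0.)
A character is irreducible iff <chi, chi> = 1, so this representation is reducible.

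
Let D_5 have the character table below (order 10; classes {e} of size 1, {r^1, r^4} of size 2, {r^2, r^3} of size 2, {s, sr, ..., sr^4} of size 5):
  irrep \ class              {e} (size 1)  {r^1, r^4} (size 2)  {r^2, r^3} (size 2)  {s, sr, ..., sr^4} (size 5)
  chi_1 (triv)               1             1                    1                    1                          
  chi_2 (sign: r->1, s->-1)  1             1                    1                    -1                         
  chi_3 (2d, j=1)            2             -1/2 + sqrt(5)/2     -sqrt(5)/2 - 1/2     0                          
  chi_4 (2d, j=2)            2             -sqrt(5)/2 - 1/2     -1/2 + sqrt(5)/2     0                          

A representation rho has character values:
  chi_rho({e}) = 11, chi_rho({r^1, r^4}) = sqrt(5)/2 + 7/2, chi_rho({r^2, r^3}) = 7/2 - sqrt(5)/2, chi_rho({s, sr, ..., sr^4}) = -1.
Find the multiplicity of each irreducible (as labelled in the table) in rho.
Multiplicities: chi_1: 2, chi_2: 3, chi_3: 2, chi_4: 1.

Justification: Use <chi_rho, chi> = (1/|G|) sum_C |C| * chi_rho(C) * conj(chi(C)) with |G| = 10 for each irreducible chi in the table:
  <chi_rho, chi_1> = (1/10)[1*(11)*conj(1) + 2*(sqrt(5)/2 + 7/2)*conj(1) + 2*(7/2 - sqrt(5)/2)*conj(1) + 5*(-1)*conj(1)]
      = (1/10)[(11) + (sqrt(5) + 7) + (7 - sqrt(5)) + (-5)] = 20/10 = 2
  <chi_rho, chi_2> = (1/10)[1*(11)*conj(1) + 2*(sqrt(5)/2 + 7/2)*conj(1) + 2*(7/2 - sqrt(5)/2)*conj(1) + 5*(-1)*conj(-1)]
      = (1/10)[(11) + (sqrt(5) + 7) + (7 - sqrt(5)) + (5)] = 30/10 = 3
  <chi_rho, chi_3> = (1/10)[1*(11)*conj(2) + 2*(sqrt(5)/2 + 7/2)*conj(-1/2 + sqrt(5)/2) + 2*(7/2 - sqrt(5)/2)*conj(-sqrt(5)/2 - 1/2) + 5*(-1)*conj(0)]
      = (1/10)[(22) + (-1 + 3*sqrt(5)) + (-3*sqrt(5) - 1) + (0)] = 20/10 = 2
  <chi_rho, chi_4> = (1/10)[1*(11)*conj(2) + 2*(sqrt(5)/2 + 7/2)*conj(-sqrt(5)/2 - 1/2) + 2*(7/2 - sqrt(5)/2)*conj(-1/2 + sqrt(5)/2) + 5*(-1)*conj(0)]
      = (1/10)[(22) + (-4*sqrt(5) - 6) + (-6 + 4*sqrt(5)) + (0)] = 10/10 = 1
Dimension check: dim(rho) = sum (mult * dim) = 2*1 + 3*1 + 2*2 + 1*2 = 11 = chi_rho(e) = 11.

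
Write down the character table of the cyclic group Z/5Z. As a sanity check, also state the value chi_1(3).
Character table of Z/5Z (irreps indexed chi_0,...,chi_4 with chi_k(m) = zeta_5^(k*m), zeta_5 = exp(2*pi*i/5)):
  irrep \ class  {0} (size 1)  {1} (size 1)    {2} (size 1)    {3} (size 1)    {4} (size 1)  
  chi_0          1             1               1               1               1             
  chi_1          1             exp(2*I*pi/5)   exp(4*I*pi/5)   exp(-4*I*pi/5)  exp(-2*I*pi/5)
  chi_2          1             exp(4*I*pi/5)   exp(-2*I*pi/5)  exp(2*I*pi/5)   exp(-4*I*pi/5)
  chi_3          1             exp(-4*I*pi/5)  exp(2*I*pi/5)   exp(-2*I*pi/5)  exp(4*I*pi/5) 
  chi_4          1             exp(-2*I*pi/5)  exp(-4*I*pi/5)  exp(4*I*pi/5)   exp(2*I*pi/5) 

Spot check: chi_1(3) = zeta_5^(1*3) = zeta_5^3 = exp(-4*I*pi/5).

Details: Z/5Z is abelian, so all 5 irreducible complex representations are 1-dimensional. They are given by chi_k(m) = zeta_5^(k*m) for k = 0,...,4. Row orthogonality: sum_m chi_k(m) conj(chi_l(m)) = 5 * [k = l].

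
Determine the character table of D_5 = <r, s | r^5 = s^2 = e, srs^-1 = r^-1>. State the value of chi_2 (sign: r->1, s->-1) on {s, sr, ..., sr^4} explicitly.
Conjugacy classes: {e} of size 1, {r^1, r^4} of size 2, {r^2, r^3} of size 2, {s, sr, ..., sr^4} of size 5.
Character table:
  irrep \ class              {e} (size 1)  {r^1, r^4} (size 2)  {r^2, r^3} (size 2)  {s, sr, ..., sr^4} (size 5)
  chi_1 (triv)               1             1                    1                    1                          
  chi_2 (sign: r->1, s->-1)  1             1                    1                    -1                         
  chi_3 (2d, j=1)            2             -1/2 + sqrt(5)/2     -sqrt(5)/2 - 1/2     0                          
  chi_4 (2d, j=2)            2             -sqrt(5)/2 - 1/2     -1/2 + sqrt(5)/2     0                          

Spot check: chi_2 (sign: r->1, s->-1) on {s, sr, ..., sr^4} = -1.

Justification: D_5 has order 2*5 = 10 with 4 conjugacy classes, hence 4 irreducibles. Sum of squared dims 1 + 1 + 4 + 4 = 10 = |G|. Linear characters come from the abelianisation; the 2-dimensional irreps have character r^k -> 2*cos(2*pi*j*k/5), reflections -> 0.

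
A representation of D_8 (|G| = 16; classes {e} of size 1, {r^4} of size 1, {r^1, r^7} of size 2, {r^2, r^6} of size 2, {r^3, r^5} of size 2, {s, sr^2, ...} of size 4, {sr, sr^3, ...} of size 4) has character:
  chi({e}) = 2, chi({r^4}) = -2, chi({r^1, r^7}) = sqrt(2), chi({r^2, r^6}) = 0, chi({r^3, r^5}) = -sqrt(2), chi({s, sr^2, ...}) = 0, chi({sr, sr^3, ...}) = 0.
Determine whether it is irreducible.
Irreducible: <chi, chi> = 1.

Solution. <chi, chi> = (1/|G|) sum_C |C| * |chi(C)|^2 = (1/16)[1*|2|^2 + 1*|-2|^2 + 2*|sqrt(2)|^2 + 2*|0|^2 + 2*|-sqrt(2)|^2 + 4*|0|^2 + 4*|0|^2]
  = (1/16)[(4) + (4) + (4) + (0) + (4) + (0) + (0)] = 16/16 = 1.
A character is irreducible iff <chi, chi> = 1, so this representation is irreducible.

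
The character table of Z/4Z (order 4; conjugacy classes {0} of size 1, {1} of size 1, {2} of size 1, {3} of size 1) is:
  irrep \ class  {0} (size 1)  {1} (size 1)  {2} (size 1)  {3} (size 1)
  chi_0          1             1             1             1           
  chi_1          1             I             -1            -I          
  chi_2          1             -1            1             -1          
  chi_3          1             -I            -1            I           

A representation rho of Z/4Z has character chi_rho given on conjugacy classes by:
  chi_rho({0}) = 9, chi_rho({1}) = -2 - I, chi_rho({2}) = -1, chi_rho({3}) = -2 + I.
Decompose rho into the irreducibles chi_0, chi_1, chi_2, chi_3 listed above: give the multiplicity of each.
Multiplicities: chi_0: 1, chi_1: 2, chi_2: 3, chi_3: 3.

Explanation: Use <chi_rho, chi> = (1/|G|) sum_C |C| * chi_rho(C) * conj(chi(C)) with |G| = 4 for each irreducible chi in the table:
  <chi_rho, chi_0> = (1/4)[1*(9)*conj(1) + 1*(-2 - I)*conj(1) + 1*(-1)*conj(1) + 1*(-2 + I)*conj(1)]
      = (1/4)[(9) + (-2 - I) + (-1) + (-2 + I)] = 4/4 = 1
  <chi_rho, chi_1> = (1/4)[1*(9)*conj(1) + 1*(-2 - I)*conj(I) + 1*(-1)*conj(-1) + 1*(-2 + I)*conj(-I)]
      = (1/4)[(9) + (-1 + 2*I) + (1) + (-1 - 2*I)] = 8/4 = 2
  <chi_rho, chi_2> = (1/4)[1*(9)*conj(1) + 1*(-2 - I)*conj(-1) + 1*(-1)*conj(1) + 1*(-2 + I)*conj(-1)]
      = (1/4)[(9) + (2 + I) + (-1) + (2 - I)] = 12/4 = 3
  <chi_rho, chi_3> = (1/4)[1*(9)*conj(1) + 1*(-2 - I)*conj(-I) + 1*(-1)*conj(-1) + 1*(-2 + I)*conj(I)]
      = (1/4)[(9) + (1 - 2*I) + (1) + (1 + 2*I)] = 12/4 = 3
(Exp terms are combined using exp(i*s)*conj(exp(i*t)) = exp(i*(s-t)), and sums of them are collapsed using the identity that for every m > 1 the m distinct m-th roots of unity sum to 0, e.g. 1 + exp(2*I*pi/3) + exp(-2*I*pi/3) = 0.)
Dimension check: dim(rho) = sum (mult * dim) = 1*1 + 2*1 + 3*1 + 3*1 = 9 = chi_rho(e) = 9.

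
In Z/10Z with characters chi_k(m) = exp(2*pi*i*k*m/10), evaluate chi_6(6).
chi_6(6) = zeta_10^36 = exp(-4*I*pi/5)

Explanation: chi_6(6) = zeta_10^(6*6) = zeta_10^36. Since zeta_10^10 = 1, this equals zeta_10^6 = exp(2*pi*i*6/10) = exp(-4*I*pi/5).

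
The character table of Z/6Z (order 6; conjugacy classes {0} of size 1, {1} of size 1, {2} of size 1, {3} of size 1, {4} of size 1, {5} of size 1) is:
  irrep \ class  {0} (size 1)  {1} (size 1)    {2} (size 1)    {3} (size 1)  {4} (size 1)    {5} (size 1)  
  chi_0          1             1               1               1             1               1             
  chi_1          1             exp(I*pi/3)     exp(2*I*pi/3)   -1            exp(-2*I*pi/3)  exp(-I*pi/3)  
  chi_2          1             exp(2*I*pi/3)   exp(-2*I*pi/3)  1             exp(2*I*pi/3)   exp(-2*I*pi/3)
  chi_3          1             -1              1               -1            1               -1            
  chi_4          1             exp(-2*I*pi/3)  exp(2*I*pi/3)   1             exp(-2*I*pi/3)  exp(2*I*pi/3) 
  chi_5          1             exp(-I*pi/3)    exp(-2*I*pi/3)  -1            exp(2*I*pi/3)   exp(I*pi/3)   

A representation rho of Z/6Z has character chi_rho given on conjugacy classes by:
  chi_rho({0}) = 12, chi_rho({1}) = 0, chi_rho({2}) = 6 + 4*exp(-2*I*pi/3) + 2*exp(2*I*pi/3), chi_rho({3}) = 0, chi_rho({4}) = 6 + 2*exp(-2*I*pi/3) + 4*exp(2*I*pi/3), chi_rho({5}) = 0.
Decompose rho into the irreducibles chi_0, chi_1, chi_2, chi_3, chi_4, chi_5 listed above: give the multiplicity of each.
Multiplicities: chi_0: 3, chi_1: 1, chi_2: 2, chi_3: 3, chi_4: 1, chi_5: 2.

Why: Use <chi_rho, chi> = (1/|G|) sum_C |C| * chi_rho(C) * conj(chi(C)) with |G| = 6 for each irreducible chi in the table:
  <chi_rho, chi_0> = (1/6)[1*(12)*conj(1) + 1*(0)*conj(1) + 1*(6 + 4*exp(-2*I*pi/3) + 2*exp(2*I*pi/3))*conj(1) + 1*(0)*conj(1) + 1*(6 + 2*exp(-2*I*pi/3) + 4*exp(2*I*pi/3))*conj(1) + 1*(0)*conj(1)]
      = (1/6)[(12) + (0) + (6 + 4*exp(-2*I*pi/3) + 2*exp(2*I*pi/3)) + (0) + (6 + 2*exp(-2*I*pi/3) + 4*exp(2*I*pi/3)) + (0)] = 18/6 = 3
  <chi_rho, chi_1> = (1/6)[1*(12)*conj(1) + 1*(0)*conj(exp(I*pi/3)) + 1*(6 + 4*exp(-2*I*pi/3) + 2*exp(2*I*pi/3))*conj(exp(2*I*pi/3)) + 1*(0)*conj(-1) + 1*(6 + 2*exp(-2*I*pi/3) + 4*exp(2*I*pi/3))*conj(exp(-2*I*pi/3)) + 1*(0)*conj(exp(-I*pi/3))]
      = (1/6)[(12) + (0) + (2 + 6*exp(-2*I*pi/3) + 4*exp(2*I*pi/3)) + (0) + (2 + 4*exp(-2*I*pi/3) + 6*exp(2*I*pi/3)) + (0)] = 6/6 = 1
  <chi_rho, chi_2> = (1/6)[1*(12)*conj(1) + 1*(0)*conj(exp(2*I*pi/3)) + 1*(6 + 4*exp(-2*I*pi/3) + 2*exp(2*I*pi/3))*conj(exp(-2*I*pi/3)) + 1*(0)*conj(1) + 1*(6 + 2*exp(-2*I*pi/3) + 4*exp(2*I*pi/3))*conj(exp(2*I*pi/3)) + 1*(0)*conj(exp(-2*I*pi/3))]
      = (1/6)[(12) + (0) + (4 + 2*exp(-2*I*pi/3) + 6*exp(2*I*pi/3)) + (0) + (4 + 6*exp(-2*I*pi/3) + 2*exp(2*I*pi/3)) + (0)] = 12/6 = 2
  <chi_rho, chi_3> = (1/6)[1*(12)*conj(1) + 1*(0)*conj(-1) + 1*(6 + 4*exp(-2*I*pi/3) + 2*exp(2*I*pi/3))*conj(1) + 1*(0)*conj(-1) + 1*(6 + 2*exp(-2*I*pi/3) + 4*exp(2*I*pi/3))*conj(1) + 1*(0)*conj(-1)]
      = (1/6)[(12) + (0) + (6 + 4*exp(-2*I*pi/3) + 2*exp(2*I*pi/3)) + (0) + (6 + 2*exp(-2*I*pi/3) + 4*exp(2*I*pi/3)) + (0)] = 18/6 = 3
  <chi_rho, chi_4> = (1/6)[1*(12)*conj(1) + 1*(0)*conj(exp(-2*I*pi/3)) + 1*(6 + 4*exp(-2*I*pi/3) + 2*exp(2*I*pi/3))*conj(exp(2*I*pi/3)) + 1*(0)*conj(1) + 1*(6 + 2*exp(-2*I*pi/3) + 4*exp(2*I*pi/3))*conj(exp(-2*I*pi/3)) + 1*(0)*conj(exp(2*I*pi/3))]
      = (1/6)[(12) + (0) + (2 + 6*exp(-2*I*pi/3) + 4*exp(2*I*pi/3)) + (0) + (2 + 4*exp(-2*I*pi/3) + 6*exp(2*I*pi/3)) + (0)] = 6/6 = 1
  <chi_rho, chi_5> = (1/6)[1*(12)*conj(1) + 1*(0)*conj(exp(-I*pi/3)) + 1*(6 + 4*exp(-2*I*pi/3) + 2*exp(2*I*pi/3))*conj(exp(-2*I*pi/3)) + 1*(0)*conj(-1) + 1*(6 + 2*exp(-2*I*pi/3) + 4*exp(2*I*pi/3))*conj(exp(2*I*pi/3)) + 1*(0)*conj(exp(I*pi/3))]
      = (1/6)[(12) + (0) + (4 + 2*exp(-2*I*pi/3) + 6*exp(2*I*pi/3)) + (0) + (4 + 6*exp(-2*I*pi/3) + 2*exp(2*I*pi/3)) + (0)] = 12/6 = 2
(Exp terms are combined using exp(i*s)*conj(exp(i*t)) = exp(i*(s-t)), and sums of them are collapsed using the identity that for every m > 1 the m distinct m-th roots of unity sum to 0, e.g. 1 + exp(2*I*pi/3) + exp(-2*I*pi/3) = 0.)
Dimension check: dim(rho) = sum (mult * dim) = 3*1 + 1*1 + 2*1 + 3*1 + 1*1 + 2*1 = 12 = chi_rho(e) = 12.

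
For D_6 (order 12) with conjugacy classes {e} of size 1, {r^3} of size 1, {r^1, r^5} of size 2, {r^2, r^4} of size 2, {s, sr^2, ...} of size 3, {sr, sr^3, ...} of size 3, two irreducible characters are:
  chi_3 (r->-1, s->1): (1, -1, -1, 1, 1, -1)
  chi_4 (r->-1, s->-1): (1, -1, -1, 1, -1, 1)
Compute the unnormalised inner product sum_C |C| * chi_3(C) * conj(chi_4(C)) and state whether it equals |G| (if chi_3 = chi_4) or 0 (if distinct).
Sum = 0; so <chi_3, chi_4> = 0 (distinct irreducibles are orthogonal).

Compute term by term over conjugacy classes (|C| * chi_3(C) * conj(chi_4(C))):
  1*(1)*conj(1) + 1*(-1)*conj(-1) + 2*(-1)*conj(-1) + 2*(1)*conj(1) + 3*(1)*conj(-1) + 3*(-1)*conj(1)
  = (1) + (1) + (2) + (2) + (-3) + (-3)
  = 0.
Dividing by |G| = 12 gives 0/12 = 0, matching the row-orthogonality relation <chi_3, chi_4> = [chi_3 = chi_4].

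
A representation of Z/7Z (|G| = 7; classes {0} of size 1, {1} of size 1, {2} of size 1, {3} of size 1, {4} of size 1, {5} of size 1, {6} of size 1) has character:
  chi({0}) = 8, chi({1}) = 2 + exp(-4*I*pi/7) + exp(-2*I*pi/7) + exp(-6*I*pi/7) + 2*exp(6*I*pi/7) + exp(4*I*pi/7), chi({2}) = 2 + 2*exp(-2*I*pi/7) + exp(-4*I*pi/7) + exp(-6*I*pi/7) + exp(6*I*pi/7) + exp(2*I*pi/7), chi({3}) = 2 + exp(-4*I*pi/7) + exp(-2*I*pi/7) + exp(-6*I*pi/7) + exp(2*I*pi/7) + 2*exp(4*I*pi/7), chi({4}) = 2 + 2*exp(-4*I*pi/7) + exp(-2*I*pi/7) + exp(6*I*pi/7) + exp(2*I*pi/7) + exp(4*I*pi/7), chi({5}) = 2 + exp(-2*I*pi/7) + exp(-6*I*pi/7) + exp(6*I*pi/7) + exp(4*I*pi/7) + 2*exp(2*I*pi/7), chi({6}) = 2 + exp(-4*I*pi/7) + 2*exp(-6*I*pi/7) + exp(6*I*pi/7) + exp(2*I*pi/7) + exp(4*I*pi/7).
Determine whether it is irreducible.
Not irreducible (reducible): <chi, chi> = 12 > 1.

Why: <chi, chi> = (1/|G|) sum_C |C| * |chi(C)|^2 = (1/7)[1*|8|^2 + 1*|2 + exp(-4*I*pi/7) + exp(-2*I*pi/7) + exp(-6*I*pi/7) + 2*exp(6*I*pi/7) + exp(4*I*pi/7)|^2 + 1*|2 + 2*exp(-2*I*pi/7) + exp(-4*I*pi/7) + exp(-6*I*pi/7) + exp(6*I*pi/7) + exp(2*I*pi/7)|^2 + 1*|2 + exp(-4*I*pi/7) + exp(-2*I*pi/7) + exp(-6*I*pi/7) + exp(2*I*pi/7) + 2*exp(4*I*pi/7)|^2 + 1*|2 + 2*exp(-4*I*pi/7) + exp(-2*I*pi/7) + exp(6*I*pi/7) + exp(2*I*pi/7) + exp(4*I*pi/7)|^2 + 1*|2 + exp(-2*I*pi/7) + exp(-6*I*pi/7) + exp(6*I*pi/7) + exp(4*I*pi/7) + 2*exp(2*I*pi/7)|^2 + 1*|2 + exp(-4*I*pi/7) + 2*exp(-6*I*pi/7) + exp(6*I*pi/7) + exp(2*I*pi/7) + exp(4*I*pi/7)|^2]
  = (1/7)[(64) + (12 + 8*exp(-4*I*pi/7) + 8*exp(-2*I*pi/7) + 10*exp(-6*I*pi/7) + 10*exp(6*I*pi/7) + 8*exp(2*I*pi/7) + 8*exp(4*I*pi/7)) + (12 + 10*exp(-2*I*pi/7) + 8*exp(-4*I*pi/7) + 8*exp(-6*I*pi/7) + 8*exp(6*I*pi/7) + 8*exp(4*I*pi/7) + 10*exp(2*I*pi/7)) + (12 + 10*exp(-4*I*pi/7) + 8*exp(-2*I*pi/7) + 8*exp(-6*I*pi/7) + 8*exp(6*I*pi/7) + 8*exp(2*I*pi/7) + 10*exp(4*I*pi/7)) + (12 + 10*exp(-4*I*pi/7) + 8*exp(-2*I*pi/7) + 8*exp(-6*I*pi/7) + 8*exp(6*I*pi/7) + 8*exp(2*I*pi/7) + 10*exp(4*I*pi/7)) + (12 + 10*exp(-2*I*pi/7) + 8*exp(-4*I*pi/7) + 8*exp(-6*I*pi/7) + 8*exp(6*I*pi/7) + 8*exp(4*I*pi/7) + 10*exp(2*I*pi/7)) + (12 + 8*exp(-4*I*pi/7) + 8*exp(-2*I*pi/7) + 10*exp(-6*I*pi/7) + 10*exp(6*I*pi/7) + 8*exp(2*I*pi/7) + 8*exp(4*I*pi/7))] = 84/7 = 12.
(Exp terms are combined using exp(i*s)*conj(exp(i*t)) = exp(i*(s-t)), and sums of them are collapsed using the identity that for every m > 1 the m distinct m-th roots of unity sum to 0, e.g. 1 + exp(2*I*pi/3) + exp(-2*I*pi/3) = 0.)
A character is irreducible iff <chi, chi> = 1, so this representation is reducible.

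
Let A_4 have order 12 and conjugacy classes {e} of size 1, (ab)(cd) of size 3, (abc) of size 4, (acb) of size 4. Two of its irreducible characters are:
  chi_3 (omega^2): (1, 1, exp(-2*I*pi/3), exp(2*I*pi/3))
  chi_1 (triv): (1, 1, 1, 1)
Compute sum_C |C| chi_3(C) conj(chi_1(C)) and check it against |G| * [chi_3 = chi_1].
Sum = 0; so <chi_3, chi_1> = 0 (distinct irreducibles are orthogonal).

Details: Compute term by term over conjugacy classes (|C| * chi_3(C) * conj(chi_1(C))):
  1*(1)*conj(1) + 3*(1)*conj(1) + 4*(exp(-2*I*pi/3))*conj(1) + 4*(exp(2*I*pi/3))*conj(1)
  = (1) + (3) + (4*exp(-2*I*pi/3)) + (4*exp(2*I*pi/3))
  = 0.
(Exp terms are combined using exp(i*s)*conj(exp(i*t)) = exp(i*(s-t)), and sums of them are collapsed using the identity that for every m > 1 the m distinct m-th roots of unity sum to 0, e.g. 1 + exp(2*I*pi/3) + exp(-2*I*pi/3) = 0.)
Dividing by |G| = 12 gives 0/12 = 0, matching the row-orthogonality relation <chi_3, chi_1> = [chi_3 = chi_1].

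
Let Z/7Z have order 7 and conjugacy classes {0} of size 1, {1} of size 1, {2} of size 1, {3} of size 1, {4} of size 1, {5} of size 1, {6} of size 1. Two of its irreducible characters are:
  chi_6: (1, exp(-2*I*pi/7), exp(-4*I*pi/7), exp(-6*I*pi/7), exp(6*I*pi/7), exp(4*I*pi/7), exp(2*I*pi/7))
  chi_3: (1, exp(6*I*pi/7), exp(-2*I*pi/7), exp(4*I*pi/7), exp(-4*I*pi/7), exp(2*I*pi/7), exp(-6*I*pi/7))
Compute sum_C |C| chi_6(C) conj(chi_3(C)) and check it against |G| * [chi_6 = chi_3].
Sum = 0; so <chi_6, chi_3> = 0 (distinct irreducibles are orthogonal).

Derivation: Compute term by term over conjugacy classes (|C| * chi_6(C) * conj(chi_3(C))):
  1*(1)*conj(1) + 1*(exp(-2*I*pi/7))*conj(exp(6*I*pi/7)) + 1*(exp(-4*I*pi/7))*conj(exp(-2*I*pi/7)) + 1*(exp(-6*I*pi/7))*conj(exp(4*I*pi/7)) + 1*(exp(6*I*pi/7))*conj(exp(-4*I*pi/7)) + 1*(exp(4*I*pi/7))*conj(exp(2*I*pi/7)) + 1*(exp(2*I*pi/7))*conj(exp(-6*I*pi/7))
  = (1) + (exp(6*I*pi/7)) + (exp(-2*I*pi/7)) + (exp(4*I*pi/7)) + (exp(-4*I*pi/7)) + (exp(2*I*pi/7)) + (exp(-6*I*pi/7))
  = 0.
(Exp terms are combined using exp(i*s)*conj(exp(i*t)) = exp(i*(s-t)), and sums of them are collapsed using the identity that for every m > 1 the m distinct m-th roots of unity sum to 0, e.g. 1 + exp(2*I*pi/3) + exp(-2*I*pi/3) = 0.)
Dividing by |G| = 7 gives 0/7 = 0, matching the row-orthogonality relation <chi_6, chi_3> = [chi_6 = chi_3].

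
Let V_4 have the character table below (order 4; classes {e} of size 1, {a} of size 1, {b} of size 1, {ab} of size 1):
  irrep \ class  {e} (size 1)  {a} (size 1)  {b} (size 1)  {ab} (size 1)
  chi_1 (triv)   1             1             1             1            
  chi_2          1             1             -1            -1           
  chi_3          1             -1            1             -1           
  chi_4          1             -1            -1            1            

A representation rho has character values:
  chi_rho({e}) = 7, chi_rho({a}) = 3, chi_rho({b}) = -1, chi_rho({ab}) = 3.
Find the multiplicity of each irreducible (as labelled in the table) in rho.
Multiplicities: chi_1: 3, chi_2: 2, chi_3: 0, chi_4: 2.

Explanation: Use <chi_rho, chi> = (1/|G|) sum_C |C| * chi_rho(C) * conj(chi(C)) with |G| = 4 for each irreducible chi in the table:
  <chi_rho, chi_1> = (1/4)[1*(7)*conj(1) + 1*(3)*conj(1) + 1*(-1)*conj(1) + 1*(3)*conj(1)]
      = (1/4)[(7) + (3) + (-1) + (3)] = 12/4 = 3
  <chi_rho, chi_2> = (1/4)[1*(7)*conj(1) + 1*(3)*conj(1) + 1*(-1)*conj(-1) + 1*(3)*conj(-1)]
      = (1/4)[(7) + (3) + (1) + (-3)] = 8/4 = 2
  <chi_rho, chi_3> = (1/4)[1*(7)*conj(1) + 1*(3)*conj(-1) + 1*(-1)*conj(1) + 1*(3)*conj(-1)]
      = (1/4)[(7) + (-3) + (-1) + (-3)] = 0/4 = 0
  <chi_rho, chi_4> = (1/4)[1*(7)*conj(1) + 1*(3)*conj(-1) + 1*(-1)*conj(-1) + 1*(3)*conj(1)]
      = (1/4)[(7) + (-3) + (1) + (3)] = 8/4 = 2
Dimension check: dim(rho) = sum (mult * dim) = 3*1 + 2*1 + 0*1 + 2*1 = 7 = chi_rho(e) = 7.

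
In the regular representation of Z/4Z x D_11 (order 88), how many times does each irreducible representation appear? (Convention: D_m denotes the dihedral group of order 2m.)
Each irreducible V_i of dimension d_i appears with multiplicity d_i, i.e. rho_reg = (direct sum over all irreducibles V_i) d_i V_i. The irreducible dimensions for Z/4Z x D_11 are 1, 1, 1, 1, 1, 1, 1, 1, 2, 2, 2, 2, 2, 2, 2, 2, 2, 2, 2, 2, 2, 2, 2, 2, 2, 2, 2, 2: 8 irreducibles of dimension 1, each with multiplicity 1; 20 irreducibles of dimension 2, each with multiplicity 2. Total dimension 8*1*1 + 20*2*2 = 88 = |G|.

Why: General theorem: in the regular representation of a finite group G, each irreducible appears with multiplicity equal to its dimension. Check: dim(rho_reg) = sum d_i^2 = 1 + 1 + 1 + 1 + 1 + 1 + 1 + 1 + 4 + 4 + 4 + 4 + 4 + 4 + 4 + 4 + 4 + 4 + 4 + 4 + 4 + 4 + 4 + 4 + 4 + 4 + 4 + 4 = 88 = |G|.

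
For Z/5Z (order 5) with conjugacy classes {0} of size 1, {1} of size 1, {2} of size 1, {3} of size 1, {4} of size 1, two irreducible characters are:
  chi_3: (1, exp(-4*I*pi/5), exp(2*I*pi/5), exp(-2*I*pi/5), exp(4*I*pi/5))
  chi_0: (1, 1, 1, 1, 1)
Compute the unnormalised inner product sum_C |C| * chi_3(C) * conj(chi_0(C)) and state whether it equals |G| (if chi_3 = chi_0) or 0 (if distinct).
Sum = 0; so <chi_3, chi_0> = 0 (distinct irreducibles are orthogonal).

Why: Compute term by term over conjugacy classes (|C| * chi_3(C) * conj(chi_0(C))):
  1*(1)*conj(1) + 1*(exp(-4*I*pi/5))*conj(1) + 1*(exp(2*I*pi/5))*conj(1) + 1*(exp(-2*I*pi/5))*conj(1) + 1*(exp(4*I*pi/5))*conj(1)
  = (1) + (exp(-4*I*pi/5)) + (exp(2*I*pi/5)) + (exp(-2*I*pi/5)) + (exp(4*I*pi/5))
  = 0.
(Exp terms are combined using exp(i*s)*conj(exp(i*t)) = exp(i*(s-t)), and sums of them are collapsed using the identity that for every m > 1 the m distinct m-th roots of unity sum to 0, e.g. 1 + exp(2*I*pi/3) + exp(-2*I*pi/3) = 0.)
Dividing by |G| = 5 gives 0/5 = 0, matching the row-orthogonality relation <chi_3, chi_0> = [chi_3 = chi_0].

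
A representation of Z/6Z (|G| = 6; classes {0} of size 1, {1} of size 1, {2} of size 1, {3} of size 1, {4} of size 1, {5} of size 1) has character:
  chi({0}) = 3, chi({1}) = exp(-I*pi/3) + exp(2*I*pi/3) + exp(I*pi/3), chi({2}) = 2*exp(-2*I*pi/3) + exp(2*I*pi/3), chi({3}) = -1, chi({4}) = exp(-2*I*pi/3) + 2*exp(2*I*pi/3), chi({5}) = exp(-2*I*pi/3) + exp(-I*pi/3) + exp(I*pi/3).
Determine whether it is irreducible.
Not irreducible (reducible): <chi, chi> = 3 > 1.

Argument: <chi, chi> = (1/|G|) sum_C |C| * |chi(C)|^2 = (1/6)[1*|3|^2 + 1*|exp(-I*pi/3) + exp(2*I*pi/3) + exp(I*pi/3)|^2 + 1*|2*exp(-2*I*pi/3) + exp(2*I*pi/3)|^2 + 1*|-1|^2 + 1*|exp(-2*I*pi/3) + 2*exp(2*I*pi/3)|^2 + 1*|exp(-2*I*pi/3) + exp(-I*pi/3) + exp(I*pi/3)|^2]
  = (1/6)[(9) + (1) + (3) + (1) + (3) + (1)] = 18/6 = 3.
(Exp terms are combined using exp(i*s)*conj(exp(i*t)) = exp(i*(s-t)), and sums of them are collapsed using the identity that for every m > 1 the m distinct m-th roots of unity sum to 0, e.g. 1 + exp(2*I*pi/3) + exp(-2*I*pi/3) = 0.)
A character is irreducible iff <chi, chi> = 1, so this representation is reducible.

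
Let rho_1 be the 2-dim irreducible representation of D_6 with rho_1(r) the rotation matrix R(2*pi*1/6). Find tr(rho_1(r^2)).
chi_{rho_1}(r^2) = 2*cos(2*pi*1*2/6) = -1

Explanation: rho_1(r^2) is rotation by angle 2*pi*1*2/6, whose trace is 2*cos(2*pi*1*2/6) = -1.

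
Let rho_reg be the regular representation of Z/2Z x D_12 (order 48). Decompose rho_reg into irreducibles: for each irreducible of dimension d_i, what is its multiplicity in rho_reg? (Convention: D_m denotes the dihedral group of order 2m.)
Each irreducible V_i of dimension d_i appears with multiplicity d_i, i.e. rho_reg = (direct sum over all irreducibles V_i) d_i V_i. The irreducible dimensions for Z/2Z x D_12 are 1, 1, 1, 1, 1, 1, 1, 1, 2, 2, 2, 2, 2, 2, 2, 2, 2, 2: 8 irreducibles of dimension 1, each with multiplicity 1; 10 irreducibles of dimension 2, each with multiplicity 2. Total dimension 8*1*1 + 10*2*2 = 48 = |G|.

Working: General theorem: in the regular representation of a finite group G, each irreducible appears with multiplicity equal to its dimension. Check: dim(rho_reg) = sum d_i^2 = 1 + 1 + 1 + 1 + 1 + 1 + 1 + 1 + 4 + 4 + 4 + 4 + 4 + 4 + 4 + 4 + 4 + 4 = 48 = |G|.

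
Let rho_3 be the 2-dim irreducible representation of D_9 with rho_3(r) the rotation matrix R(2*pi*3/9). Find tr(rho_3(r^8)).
chi_{rho_3}(r^8) = 2*cos(2*pi*3*8/9) = -1

Working: rho_3(r^8) is rotation by angle 2*pi*3*8/9, whose trace is 2*cos(2*pi*3*8/9) = -1.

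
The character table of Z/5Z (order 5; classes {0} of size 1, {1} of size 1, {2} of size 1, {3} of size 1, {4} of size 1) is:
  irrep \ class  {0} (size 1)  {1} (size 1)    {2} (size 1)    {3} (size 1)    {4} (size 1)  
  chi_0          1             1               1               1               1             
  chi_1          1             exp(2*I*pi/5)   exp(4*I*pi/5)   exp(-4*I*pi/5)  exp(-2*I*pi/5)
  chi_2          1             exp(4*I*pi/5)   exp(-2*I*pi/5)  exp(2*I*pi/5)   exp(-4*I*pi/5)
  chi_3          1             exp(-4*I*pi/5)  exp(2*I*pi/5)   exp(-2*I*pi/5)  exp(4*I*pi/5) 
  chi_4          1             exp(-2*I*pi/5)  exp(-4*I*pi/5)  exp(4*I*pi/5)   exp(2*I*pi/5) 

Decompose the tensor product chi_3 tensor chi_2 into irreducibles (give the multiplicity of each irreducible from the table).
chi_3 tensor chi_2 = chi_0 (all other irreducibles have multiplicity 0).

Explanation: The character of a tensor product is the pointwise product (chi_3 * chi_2)(C) = chi_3(C) * chi_2(C):
  {0}: (1)*(1), {1}: (exp(-4*I*pi/5))*(exp(4*I*pi/5)), {2}: (exp(2*I*pi/5))*(exp(-2*I*pi/5)), {3}: (exp(-2*I*pi/5))*(exp(2*I*pi/5)), {4}: (exp(4*I*pi/5))*(exp(-4*I*pi/5))
so (chi_3 * chi_2) takes values
  {0} -> 1, {1} -> 1, {2} -> 1, {3} -> 1, {4} -> 1.
Now take the inner product of this character with each irreducible chi from the table, <chi_3*chi_2, chi> = (1/5) sum_C |C| (chi_3*chi_2)(C) conj(chi(C)):
  <chi_3*chi_2, chi_0> = (1/5)[1*(1)*conj(1) + 1*(1)*conj(1) + 1*(1)*conj(1) + 1*(1)*conj(1) + 1*(1)*conj(1)]
      = (1/5)[(1) + (1) + (1) + (1) + (1)] = 5/5 = 1
  <chi_3*chi_2, chi_1> = (1/5)[1*(1)*conj(1) + 1*(1)*conj(exp(2*I*pi/5)) + 1*(1)*conj(exp(4*I*pi/5)) + 1*(1)*conj(exp(-4*I*pi/5)) + 1*(1)*conj(exp(-2*I*pi/5))]
      = (1/5)[(1) + (exp(-2*I*pi/5)) + (exp(-4*I*pi/5)) + (exp(4*I*pi/5)) + (exp(2*I*pi/5))] = 0/5 = 0
  <chi_3*chi_2, chi_2> = (1/5)[1*(1)*conj(1) + 1*(1)*conj(exp(4*I*pi/5)) + 1*(1)*conj(exp(-2*I*pi/5)) + 1*(1)*conj(exp(2*I*pi/5)) + 1*(1)*conj(exp(-4*I*pi/5))]
      = (1/5)[(1) + (exp(-4*I*pi/5)) + (exp(2*I*pi/5)) + (exp(-2*I*pi/5)) + (exp(4*I*pi/5))] = 0/5 = 0
  <chi_3*chi_2, chi_3> = (1/5)[1*(1)*conj(1) + 1*(1)*conj(exp(-4*I*pi/5)) + 1*(1)*conj(exp(2*I*pi/5)) + 1*(1)*conj(exp(-2*I*pi/5)) + 1*(1)*conj(exp(4*I*pi/5))]
      = (1/5)[(1) + (exp(4*I*pi/5)) + (exp(-2*I*pi/5)) + (exp(2*I*pi/5)) + (exp(-4*I*pi/5))] = 0/5 = 0
  <chi_3*chi_2, chi_4> = (1/5)[1*(1)*conj(1) + 1*(1)*conj(exp(-2*I*pi/5)) + 1*(1)*conj(exp(-4*I*pi/5)) + 1*(1)*conj(exp(4*I*pi/5)) + 1*(1)*conj(exp(2*I*pi/5))]
      = (1/5)[(1) + (exp(2*I*pi/5)) + (exp(4*I*pi/5)) + (exp(-4*I*pi/5)) + (exp(-2*I*pi/5))] = 0/5 = 0
(Exp terms are combined using exp(i*s)*conj(exp(i*t)) = exp(i*(s-t)), and sums of them are collapsed using the identity that for every m > 1 the m distinct m-th roots of unity sum to 0, e.g. 1 + exp(2*I*pi/3) + exp(-2*I*pi/3) = 0.)
Hence the multiplicities are chi_0: 1. Dimension check: dim(chi_3)*dim(chi_2) = 1*1 = 1 and sum (mult * dim) = 1*1 = 1.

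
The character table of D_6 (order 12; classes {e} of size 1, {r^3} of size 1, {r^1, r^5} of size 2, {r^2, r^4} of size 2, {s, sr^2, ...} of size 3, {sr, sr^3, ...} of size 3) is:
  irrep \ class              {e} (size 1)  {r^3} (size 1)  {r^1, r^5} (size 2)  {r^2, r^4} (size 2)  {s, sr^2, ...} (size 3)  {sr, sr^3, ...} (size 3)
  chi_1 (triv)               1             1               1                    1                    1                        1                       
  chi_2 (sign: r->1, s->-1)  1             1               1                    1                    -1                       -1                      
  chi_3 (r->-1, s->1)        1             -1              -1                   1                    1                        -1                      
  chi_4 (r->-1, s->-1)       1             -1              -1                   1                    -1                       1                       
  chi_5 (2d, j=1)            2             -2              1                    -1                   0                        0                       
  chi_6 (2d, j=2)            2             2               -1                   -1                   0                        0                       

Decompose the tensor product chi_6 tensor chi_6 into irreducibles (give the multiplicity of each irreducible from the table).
chi_6 tensor chi_6 = chi_1 + chi_2 + chi_6 (all other irreducibles have multiplicity 0).

Argument: The character of a tensor product is the pointwise product (chi_6 * chi_6)(C) = chi_6(C) * chi_6(C):
  {e}: (2)*(2), {r^3}: (2)*(2), {r^1, r^5}: (-1)*(-1), {r^2, r^4}: (-1)*(-1), {s, sr^2, ...}: (0)*(0), {sr, sr^3, ...}: (0)*(0)
so (chi_6 * chi_6) takes values
  {e} -> 4, {r^3} -> 4, {r^1, r^5} -> 1, {r^2, r^4} -> 1, {s, sr^2, ...} -> 0, {sr, sr^3, ...} -> 0.
Now take the inner product of this character with each irreducible chi from the table, <chi_6*chi_6, chi> = (1/12) sum_C |C| (chi_6*chi_6)(C) conj(chi(C)):
  <chi_6*chi_6, chi_1> = (1/12)[1*(4)*conj(1) + 1*(4)*conj(1) + 2*(1)*conj(1) + 2*(1)*conj(1) + 3*(0)*conj(1) + 3*(0)*conj(1)]
      = (1/12)[(4) + (4) + (2) + (2) + (0) + (0)] = 12/12 = 1
  <chi_6*chi_6, chi_2> = (1/12)[1*(4)*conj(1) + 1*(4)*conj(1) + 2*(1)*conj(1) + 2*(1)*conj(1) + 3*(0)*conj(-1) + 3*(0)*conj(-1)]
      = (1/12)[(4) + (4) + (2) + (2) + (0) + (0)] = 12/12 = 1
  <chi_6*chi_6, chi_3> = (1/12)[1*(4)*conj(1) + 1*(4)*conj(-1) + 2*(1)*conj(-1) + 2*(1)*conj(1) + 3*(0)*conj(1) + 3*(0)*conj(-1)]
      = (1/12)[(4) + (-4) + (-2) + (2) + (0) + (0)] = 0/12 = 0
  <chi_6*chi_6, chi_4> = (1/12)[1*(4)*conj(1) + 1*(4)*conj(-1) + 2*(1)*conj(-1) + 2*(1)*conj(1) + 3*(0)*conj(-1) + 3*(0)*conj(1)]
      = (1/12)[(4) + (-4) + (-2) + (2) + (0) + (0)] = 0/12 = 0
  <chi_6*chi_6, chi_5> = (1/12)[1*(4)*conj(2) + 1*(4)*conj(-2) + 2*(1)*conj(1) + 2*(1)*conj(-1) + 3*(0)*conj(0) + 3*(0)*conj(0)]
      = (1/12)[(8) + (-8) + (2) + (-2) + (0) + (0)] = 0/12 = 0
  <chi_6*chi_6, chi_6> = (1/12)[1*(4)*conj(2) + 1*(4)*conj(2) + 2*(1)*conj(-1) + 2*(1)*conj(-1) + 3*(0)*conj(0) + 3*(0)*conj(0)]
      = (1/12)[(8) + (8) + (-2) + (-2) + (0) + (0)] = 12/12 = 1
Hence the multiplicities are chi_1: 1, chi_2: 1, chi_6: 1. Dimension check: dim(chi_6)*dim(chi_6) = 2*2 = 4 and sum (mult * dim) = 1*1 + 1*1 + 1*2 = 4.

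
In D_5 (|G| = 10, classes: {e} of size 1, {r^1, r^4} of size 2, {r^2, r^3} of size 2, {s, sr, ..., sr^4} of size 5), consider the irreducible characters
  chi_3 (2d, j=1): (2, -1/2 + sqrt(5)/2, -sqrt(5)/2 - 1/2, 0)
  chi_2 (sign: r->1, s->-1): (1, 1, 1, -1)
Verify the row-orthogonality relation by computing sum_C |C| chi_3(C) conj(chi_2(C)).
Sum = 0; so <chi_3, chi_2> = 0 (distinct irreducibles are orthogonal).

Working: Compute term by term over conjugacy classes (|C| * chi_3(C) * conj(chi_2(C))):
  1*(2)*conj(1) + 2*(-1/2 + sqrt(5)/2)*conj(1) + 2*(-sqrt(5)/2 - 1/2)*conj(1) + 5*(0)*conj(-1)
  = (2) + (-1 + sqrt(5)) + (-sqrt(5) - 1) + (0)
  = 0.
Dividing by |G| = 10 gives 0/10 = 0, matching the row-orthogonality relation <chi_3, chi_2> = [chi_3 = chi_2].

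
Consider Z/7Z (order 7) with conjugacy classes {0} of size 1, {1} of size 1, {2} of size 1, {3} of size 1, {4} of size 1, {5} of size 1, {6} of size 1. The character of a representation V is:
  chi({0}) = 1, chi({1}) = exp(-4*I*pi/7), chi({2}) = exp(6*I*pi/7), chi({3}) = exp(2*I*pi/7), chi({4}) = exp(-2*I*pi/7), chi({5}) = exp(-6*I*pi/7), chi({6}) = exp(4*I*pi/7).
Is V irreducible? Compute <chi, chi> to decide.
Irreducible: <chi, chi> = 1.

Reasoning: <chi, chi> = (1/|G|) sum_C |C| * |chi(C)|^2 = (1/7)[1*|1|^2 + 1*|exp(-4*I*pi/7)|^2 + 1*|exp(6*I*pi/7)|^2 + 1*|exp(2*I*pi/7)|^2 + 1*|exp(-2*I*pi/7)|^2 + 1*|exp(-6*I*pi/7)|^2 + 1*|exp(4*I*pi/7)|^2]
  = (1/7)[(1) + (1) + (1) + (1) + (1) + (1) + (1)] = 7/7 = 1.
(Exp terms are combined using exp(i*s)*conj(exp(i*t)) = exp(i*(s-t)), and sums of them are collapsed using the identity that for every m > 1 the m distinct m-th roots of unity sum to 0, e.g. 1 + exp(2*I*pi/3) + exp(-2*I*pi/3) = 0.)
A character is irreducible iff <chi, chi> = 1, so this representation is irreducible.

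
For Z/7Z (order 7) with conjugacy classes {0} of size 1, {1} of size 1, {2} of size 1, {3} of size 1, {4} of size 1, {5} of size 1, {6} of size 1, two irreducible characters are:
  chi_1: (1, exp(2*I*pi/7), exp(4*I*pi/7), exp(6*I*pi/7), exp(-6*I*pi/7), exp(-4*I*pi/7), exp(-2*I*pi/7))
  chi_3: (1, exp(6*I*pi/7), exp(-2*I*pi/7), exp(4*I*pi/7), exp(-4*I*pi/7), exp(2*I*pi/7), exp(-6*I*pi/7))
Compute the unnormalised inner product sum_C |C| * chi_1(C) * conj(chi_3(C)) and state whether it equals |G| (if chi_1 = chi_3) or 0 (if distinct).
Sum = 0; so <chi_1, chi_3> = 0 (distinct irreducibles are orthogonal).

Proof sketch: Compute term by term over conjugacy classes (|C| * chi_1(C) * conj(chi_3(C))):
  1*(1)*conj(1) + 1*(exp(2*I*pi/7))*conj(exp(6*I*pi/7)) + 1*(exp(4*I*pi/7))*conj(exp(-2*I*pi/7)) + 1*(exp(6*I*pi/7))*conj(exp(4*I*pi/7)) + 1*(exp(-6*I*pi/7))*conj(exp(-4*I*pi/7)) + 1*(exp(-4*I*pi/7))*conj(exp(2*I*pi/7)) + 1*(exp(-2*I*pi/7))*conj(exp(-6*I*pi/7))
  = (1) + (exp(-4*I*pi/7)) + (exp(6*I*pi/7)) + (exp(2*I*pi/7)) + (exp(-2*I*pi/7)) + (exp(-6*I*pi/7)) + (exp(4*I*pi/7))
  = 0.
(Exp terms are combined using exp(i*s)*conj(exp(i*t)) = exp(i*(s-t)), and sums of them are collapsed using the identity that for every m > 1 the m distinct m-th roots of unity sum to 0, e.g. 1 + exp(2*I*pi/3) + exp(-2*I*pi/3) = 0.)
Dividing by |G| = 7 gives 0/7 = 0, matching the row-orthogonality relation <chi_1, chi_3> = [chi_1 = chi_3].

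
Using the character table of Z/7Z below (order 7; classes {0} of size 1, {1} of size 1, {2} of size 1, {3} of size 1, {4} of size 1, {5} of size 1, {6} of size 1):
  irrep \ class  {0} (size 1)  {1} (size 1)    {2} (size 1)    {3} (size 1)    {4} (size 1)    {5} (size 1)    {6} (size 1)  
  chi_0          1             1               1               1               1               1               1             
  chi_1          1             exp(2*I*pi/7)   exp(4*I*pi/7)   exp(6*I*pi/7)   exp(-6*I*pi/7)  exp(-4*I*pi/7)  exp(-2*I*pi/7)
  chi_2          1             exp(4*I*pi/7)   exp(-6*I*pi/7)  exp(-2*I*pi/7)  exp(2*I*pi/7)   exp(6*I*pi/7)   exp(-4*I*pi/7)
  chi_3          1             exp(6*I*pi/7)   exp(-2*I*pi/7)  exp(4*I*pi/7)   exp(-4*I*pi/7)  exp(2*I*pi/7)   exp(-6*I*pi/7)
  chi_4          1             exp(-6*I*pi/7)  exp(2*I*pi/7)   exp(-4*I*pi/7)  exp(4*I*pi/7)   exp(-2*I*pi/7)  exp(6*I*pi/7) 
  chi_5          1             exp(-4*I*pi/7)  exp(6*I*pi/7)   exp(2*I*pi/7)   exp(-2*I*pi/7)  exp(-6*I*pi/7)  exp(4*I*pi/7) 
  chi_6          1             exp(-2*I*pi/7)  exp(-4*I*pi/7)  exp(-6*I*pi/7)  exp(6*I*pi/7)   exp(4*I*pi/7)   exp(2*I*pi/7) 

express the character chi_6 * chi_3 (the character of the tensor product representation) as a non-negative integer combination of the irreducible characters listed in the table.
chi_6 tensor chi_3 = chi_2 (all other irreducibles have multiplicity 0).

Derivation: The character of a tensor product is the pointwise product (chi_6 * chi_3)(C) = chi_6(C) * chi_3(C):
  {0}: (1)*(1), {1}: (exp(-2*I*pi/7))*(exp(6*I*pi/7)), {2}: (exp(-4*I*pi/7))*(exp(-2*I*pi/7)), {3}: (exp(-6*I*pi/7))*(exp(4*I*pi/7)), {4}: (exp(6*I*pi/7))*(exp(-4*I*pi/7)), {5}: (exp(4*I*pi/7))*(exp(2*I*pi/7)), {6}: (exp(2*I*pi/7))*(exp(-6*I*pi/7))
so (chi_6 * chi_3) takes values
  {0} -> 1, {1} -> exp(4*I*pi/7), {2} -> exp(-6*I*pi/7), {3} -> exp(-2*I*pi/7), {4} -> exp(2*I*pi/7), {5} -> exp(6*I*pi/7), {6} -> exp(-4*I*pi/7).
Now take the inner product of this character with each irreducible chi from the table, <chi_6*chi_3, chi> = (1/7) sum_C |C| (chi_6*chi_3)(C) conj(chi(C)):
  <chi_6*chi_3, chi_0> = (1/7)[1*(1)*conj(1) + 1*(exp(4*I*pi/7))*conj(1) + 1*(exp(-6*I*pi/7))*conj(1) + 1*(exp(-2*I*pi/7))*conj(1) + 1*(exp(2*I*pi/7))*conj(1) + 1*(exp(6*I*pi/7))*conj(1) + 1*(exp(-4*I*pi/7))*conj(1)]
      = (1/7)[(1) + (exp(4*I*pi/7)) + (exp(-6*I*pi/7)) + (exp(-2*I*pi/7)) + (exp(2*I*pi/7)) + (exp(6*I*pi/7)) + (exp(-4*I*pi/7))] = 0/7 = 0
  <chi_6*chi_3, chi_1> = (1/7)[1*(1)*conj(1) + 1*(exp(4*I*pi/7))*conj(exp(2*I*pi/7)) + 1*(exp(-6*I*pi/7))*conj(exp(4*I*pi/7)) + 1*(exp(-2*I*pi/7))*conj(exp(6*I*pi/7)) + 1*(exp(2*I*pi/7))*conj(exp(-6*I*pi/7)) + 1*(exp(6*I*pi/7))*conj(exp(-4*I*pi/7)) + 1*(exp(-4*I*pi/7))*conj(exp(-2*I*pi/7))]
      = (1/7)[(1) + (exp(2*I*pi/7)) + (exp(4*I*pi/7)) + (exp(6*I*pi/7)) + (exp(-6*I*pi/7)) + (exp(-4*I*pi/7)) + (exp(-2*I*pi/7))] = 0/7 = 0
  <chi_6*chi_3, chi_2> = (1/7)[1*(1)*conj(1) + 1*(exp(4*I*pi/7))*conj(exp(4*I*pi/7)) + 1*(exp(-6*I*pi/7))*conj(exp(-6*I*pi/7)) + 1*(exp(-2*I*pi/7))*conj(exp(-2*I*pi/7)) + 1*(exp(2*I*pi/7))*conj(exp(2*I*pi/7)) + 1*(exp(6*I*pi/7))*conj(exp(6*I*pi/7)) + 1*(exp(-4*I*pi/7))*conj(exp(-4*I*pi/7))]
      = (1/7)[(1) + (1) + (1) + (1) + (1) + (1) + (1)] = 7/7 = 1
  <chi_6*chi_3, chi_3> = (1/7)[1*(1)*conj(1) + 1*(exp(4*I*pi/7))*conj(exp(6*I*pi/7)) + 1*(exp(-6*I*pi/7))*conj(exp(-2*I*pi/7)) + 1*(exp(-2*I*pi/7))*conj(exp(4*I*pi/7)) + 1*(exp(2*I*pi/7))*conj(exp(-4*I*pi/7)) + 1*(exp(6*I*pi/7))*conj(exp(2*I*pi/7)) + 1*(exp(-4*I*pi/7))*conj(exp(-6*I*pi/7))]
      = (1/7)[(1) + (exp(-2*I*pi/7)) + (exp(-4*I*pi/7)) + (exp(-6*I*pi/7)) + (exp(6*I*pi/7)) + (exp(4*I*pi/7)) + (exp(2*I*pi/7))] = 0/7 = 0
  <chi_6*chi_3, chi_4> = (1/7)[1*(1)*conj(1) + 1*(exp(4*I*pi/7))*conj(exp(-6*I*pi/7)) + 1*(exp(-6*I*pi/7))*conj(exp(2*I*pi/7)) + 1*(exp(-2*I*pi/7))*conj(exp(-4*I*pi/7)) + 1*(exp(2*I*pi/7))*conj(exp(4*I*pi/7)) + 1*(exp(6*I*pi/7))*conj(exp(-2*I*pi/7)) + 1*(exp(-4*I*pi/7))*conj(exp(6*I*pi/7))]
      = (1/7)[(1) + (exp(-4*I*pi/7)) + (exp(6*I*pi/7)) + (exp(2*I*pi/7)) + (exp(-2*I*pi/7)) + (exp(-6*I*pi/7)) + (exp(4*I*pi/7))] = 0/7 = 0
  <chi_6*chi_3, chi_5> = (1/7)[1*(1)*conj(1) + 1*(exp(4*I*pi/7))*conj(exp(-4*I*pi/7)) + 1*(exp(-6*I*pi/7))*conj(exp(6*I*pi/7)) + 1*(exp(-2*I*pi/7))*conj(exp(2*I*pi/7)) + 1*(exp(2*I*pi/7))*conj(exp(-2*I*pi/7)) + 1*(exp(6*I*pi/7))*conj(exp(-6*I*pi/7)) + 1*(exp(-4*I*pi/7))*conj(exp(4*I*pi/7))]
      = (1/7)[(1) + (exp(-6*I*pi/7)) + (exp(2*I*pi/7)) + (exp(-4*I*pi/7)) + (exp(4*I*pi/7)) + (exp(-2*I*pi/7)) + (exp(6*I*pi/7))] = 0/7 = 0
  <chi_6*chi_3, chi_6> = (1/7)[1*(1)*conj(1) + 1*(exp(4*I*pi/7))*conj(exp(-2*I*pi/7)) + 1*(exp(-6*I*pi/7))*conj(exp(-4*I*pi/7)) + 1*(exp(-2*I*pi/7))*conj(exp(-6*I*pi/7)) + 1*(exp(2*I*pi/7))*conj(exp(6*I*pi/7)) + 1*(exp(6*I*pi/7))*conj(exp(4*I*pi/7)) + 1*(exp(-4*I*pi/7))*conj(exp(2*I*pi/7))]
      = (1/7)[(1) + (exp(6*I*pi/7)) + (exp(-2*I*pi/7)) + (exp(4*I*pi/7)) + (exp(-4*I*pi/7)) + (exp(2*I*pi/7)) + (exp(-6*I*pi/7))] = 0/7 = 0
(Exp terms are combined using exp(i*s)*conj(exp(i*t)) = exp(i*(s-t)), and sums of them are collapsed using the identity that for every m > 1 the m distinct m-th roots of unity sum to 0, e.g. 1 + exp(2*I*pi/3) + exp(-2*I*pi/3) = 0.)
Hence the multiplicities are chi_2: 1. Dimension check: dim(chi_6)*dim(chi_3) = 1*1 = 1 and sum (mult * dim) = 1*1 = 1.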